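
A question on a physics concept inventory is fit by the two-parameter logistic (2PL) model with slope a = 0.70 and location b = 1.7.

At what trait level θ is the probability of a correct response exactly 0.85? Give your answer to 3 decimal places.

4.178

P(θ) = 1 / (1 + exp(−a(θ − b)))
logit = ln(0.8500/0.1500) = 1.7346
θ = b + logit/(a) = 1.7 + 1.7346/0.7000 = 4.1780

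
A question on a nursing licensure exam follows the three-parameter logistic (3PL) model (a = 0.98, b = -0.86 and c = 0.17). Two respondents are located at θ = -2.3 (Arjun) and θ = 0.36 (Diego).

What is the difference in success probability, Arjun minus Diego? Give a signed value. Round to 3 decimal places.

P(θ) = c + (1 − c) · 1 / (1 + exp(−a(θ − b)))
P(Arjun) = 0.3327  [exponent -1.4112]
P(Diego) = 0.8072  [exponent 1.1956]
Difference = 0.3327 − 0.8072 = -0.4745

-0.475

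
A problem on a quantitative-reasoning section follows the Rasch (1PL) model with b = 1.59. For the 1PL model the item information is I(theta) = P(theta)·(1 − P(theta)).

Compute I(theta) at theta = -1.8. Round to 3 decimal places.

P = 1/(1+e^{3.3900}) = 0.0326
P(1−P) = 0.0326 × 0.9674 = 0.0315
I = P(1−P) = 0.03155

0.032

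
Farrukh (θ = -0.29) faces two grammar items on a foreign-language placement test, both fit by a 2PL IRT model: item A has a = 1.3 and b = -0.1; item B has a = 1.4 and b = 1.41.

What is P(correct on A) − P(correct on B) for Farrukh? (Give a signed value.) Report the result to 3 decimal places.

P(θ) = 1 / (1 + exp(−a(θ − b)))
P_A = 0.4386
P_B = 0.0847
P_A − P_B = 0.3539

0.354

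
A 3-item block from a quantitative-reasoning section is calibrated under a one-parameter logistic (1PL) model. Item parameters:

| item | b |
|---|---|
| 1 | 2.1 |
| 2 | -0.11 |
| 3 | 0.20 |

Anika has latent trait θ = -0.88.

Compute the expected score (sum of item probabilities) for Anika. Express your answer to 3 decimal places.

P(θ) = 1 / (1 + exp(−(θ − b)))
P_1 = 1/(1+e^{2.9800}) = 0.0483
P_2 = 1/(1+e^{0.7700}) = 0.3165
P_3 = 1/(1+e^{1.0800}) = 0.2535
E[score] = 0.0483 + 0.3165 + 0.2535 = 0.6183

0.618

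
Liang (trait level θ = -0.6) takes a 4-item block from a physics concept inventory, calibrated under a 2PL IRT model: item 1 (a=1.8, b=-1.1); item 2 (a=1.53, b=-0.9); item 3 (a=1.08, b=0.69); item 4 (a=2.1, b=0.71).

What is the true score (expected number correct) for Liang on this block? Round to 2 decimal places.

1.58

P(θ) = 1 / (1 + exp(−a(θ − b)))
P_1 = 1/(1+e^{-0.9000}) = 0.7109
P_2 = 1/(1+e^{-0.4590}) = 0.6128
P_3 = 1/(1+e^{1.3932}) = 0.1989
P_4 = 1/(1+e^{2.7510}) = 0.0600
E[score] = 0.7109 + 0.6128 + 0.1989 + 0.0600 = 1.5827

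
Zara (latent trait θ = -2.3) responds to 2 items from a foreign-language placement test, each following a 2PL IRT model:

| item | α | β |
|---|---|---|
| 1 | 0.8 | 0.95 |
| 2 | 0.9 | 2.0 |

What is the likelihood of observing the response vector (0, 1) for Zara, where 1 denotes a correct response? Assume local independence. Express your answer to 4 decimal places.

0.0190

P(θ) = 1 / (1 + exp(−α(θ − β)))
P_1 = 1/(1+e^{2.6000}) = 0.0691
P_2 = 1/(1+e^{3.8700}) = 0.0204
L = (1−P_1) × P_2 = 0.9309 × 0.0204 = 0.01902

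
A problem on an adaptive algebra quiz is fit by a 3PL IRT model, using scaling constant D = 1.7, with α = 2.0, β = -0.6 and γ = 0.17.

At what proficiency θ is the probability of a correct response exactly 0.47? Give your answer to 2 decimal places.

P(θ) = γ + (1 − γ) · 1 / (1 + exp(−D·α(θ − β)))
Remove guessing floor: (0.47 − 0.17)/(1 − 0.17) = 0.3614
logit = ln(0.3614/0.6386) = -0.5691
θ = β + logit/(1.7·α) = -0.6 + (-0.5691)/3.4000 = -0.7674

-0.77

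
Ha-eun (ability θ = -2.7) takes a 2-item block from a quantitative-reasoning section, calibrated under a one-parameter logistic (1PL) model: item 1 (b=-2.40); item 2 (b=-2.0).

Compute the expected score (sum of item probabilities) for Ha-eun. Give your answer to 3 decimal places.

0.757

P(θ) = 1 / (1 + exp(−(θ − b)))
P_1 = 1/(1+e^{0.3000}) = 0.4256
P_2 = 1/(1+e^{0.7000}) = 0.3318
E[score] = 0.4256 + 0.3318 = 0.7574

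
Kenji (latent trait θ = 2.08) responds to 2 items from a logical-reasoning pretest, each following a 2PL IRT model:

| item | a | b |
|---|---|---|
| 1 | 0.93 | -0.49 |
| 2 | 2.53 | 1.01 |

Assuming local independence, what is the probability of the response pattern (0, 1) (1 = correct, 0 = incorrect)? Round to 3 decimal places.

0.079

P(θ) = 1 / (1 + exp(−a(θ − b)))
P_1 = 1/(1+e^{-2.3901}) = 0.9161
P_2 = 1/(1+e^{-2.7071}) = 0.9374
L = (1−P_1) × P_2 = 0.0839 × 0.9374 = 0.07868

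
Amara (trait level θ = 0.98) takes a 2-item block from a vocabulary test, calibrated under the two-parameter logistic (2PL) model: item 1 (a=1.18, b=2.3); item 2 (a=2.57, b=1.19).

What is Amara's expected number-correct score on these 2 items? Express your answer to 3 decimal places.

0.542

P(θ) = 1 / (1 + exp(−a(θ − b)))
P_1 = 1/(1+e^{1.5576}) = 0.1740
P_2 = 1/(1+e^{0.5397}) = 0.3683
E[score] = 0.1740 + 0.3683 = 0.5422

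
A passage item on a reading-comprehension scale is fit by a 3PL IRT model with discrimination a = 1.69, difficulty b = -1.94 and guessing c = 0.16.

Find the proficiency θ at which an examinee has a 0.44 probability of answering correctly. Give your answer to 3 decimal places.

-2.350

P(θ) = c + (1 − c) · 1 / (1 + exp(−a(θ − b)))
Remove guessing floor: (0.44 − 0.16)/(1 − 0.16) = 0.3333
logit = ln(0.3333/0.6667) = -0.6931
θ = b + logit/(a) = -1.94 + (-0.6931)/1.6900 = -2.3501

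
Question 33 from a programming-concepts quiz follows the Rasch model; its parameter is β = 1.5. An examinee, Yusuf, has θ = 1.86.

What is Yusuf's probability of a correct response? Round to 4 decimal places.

0.5890

P(θ) = 1 / (1 + exp(−(θ − β)))
Exponent: (1.86 − 1.5) = 0.3600
1/(1 + e^{-0.3600}) = 0.5890
P = 0.5890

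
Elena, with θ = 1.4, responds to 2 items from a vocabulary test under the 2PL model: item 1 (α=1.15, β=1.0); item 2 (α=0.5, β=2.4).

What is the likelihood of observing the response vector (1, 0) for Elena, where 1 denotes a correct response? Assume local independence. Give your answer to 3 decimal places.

0.382

P(θ) = 1 / (1 + exp(−α(θ − β)))
P_1 = 1/(1+e^{-0.4600}) = 0.6130
P_2 = 1/(1+e^{0.5000}) = 0.3775
L = P_1 × (1−P_2) = 0.6130 × 0.6225 = 0.38158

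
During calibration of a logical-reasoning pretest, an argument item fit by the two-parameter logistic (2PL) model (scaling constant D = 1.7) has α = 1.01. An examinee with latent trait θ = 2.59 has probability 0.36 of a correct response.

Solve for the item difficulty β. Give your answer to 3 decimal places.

P(θ) = 1 / (1 + exp(−D·α(θ − β)))
logit(0.36) = ln(0.36/0.64) = -0.5754
β = θ − logit/(1.7·α) = 2.59 − (-0.5754)/1.7170 = 2.9251

2.925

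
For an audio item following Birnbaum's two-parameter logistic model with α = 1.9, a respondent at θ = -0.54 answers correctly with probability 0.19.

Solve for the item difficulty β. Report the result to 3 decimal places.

0.223

P(θ) = 1 / (1 + exp(−α(θ − β)))
logit(0.19) = ln(0.19/0.81) = -1.4500
β = θ − logit/(α) = -0.54 − (-1.4500)/1.9000 = 0.2232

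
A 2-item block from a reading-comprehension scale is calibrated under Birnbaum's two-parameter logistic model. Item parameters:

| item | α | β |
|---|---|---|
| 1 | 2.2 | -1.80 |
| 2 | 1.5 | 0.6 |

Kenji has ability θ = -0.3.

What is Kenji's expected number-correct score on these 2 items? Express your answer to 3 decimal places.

P(θ) = 1 / (1 + exp(−α(θ − β)))
P_1 = 1/(1+e^{-3.3000}) = 0.9644
P_2 = 1/(1+e^{1.3500}) = 0.2059
E[score] = 0.9644 + 0.2059 = 1.1703

1.170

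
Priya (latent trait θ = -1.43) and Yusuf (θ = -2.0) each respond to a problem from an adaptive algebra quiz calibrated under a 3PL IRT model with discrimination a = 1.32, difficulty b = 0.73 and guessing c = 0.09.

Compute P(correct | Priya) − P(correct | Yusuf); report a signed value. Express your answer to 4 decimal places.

0.0256

P(θ) = c + (1 − c) · 1 / (1 + exp(−a(θ − b)))
P(Priya) = 0.1397  [exponent -2.8512]
P(Yusuf) = 0.1141  [exponent -3.6036]
Difference = 0.1397 − 0.1141 = 0.0256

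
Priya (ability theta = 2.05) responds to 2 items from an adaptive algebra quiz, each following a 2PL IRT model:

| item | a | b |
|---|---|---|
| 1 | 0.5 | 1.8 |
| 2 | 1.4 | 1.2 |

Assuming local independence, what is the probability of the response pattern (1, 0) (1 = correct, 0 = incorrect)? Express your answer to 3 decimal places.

P(theta) = 1 / (1 + exp(−a(theta − b)))
P_1 = 1/(1+e^{-0.1250}) = 0.5312
P_2 = 1/(1+e^{-1.1900}) = 0.7667
L = P_1 × (1−P_2) = 0.5312 × 0.2333 = 0.12391

0.124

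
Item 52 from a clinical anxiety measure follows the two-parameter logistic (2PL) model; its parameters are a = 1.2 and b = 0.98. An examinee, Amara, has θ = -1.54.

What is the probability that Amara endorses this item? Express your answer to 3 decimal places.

P(θ) = 1 / (1 + exp(−a(θ − b)))
Exponent: 1.2 × (-1.54 − 0.98) = -3.0240
1/(1 + e^{3.0240}) = 0.0464

0.046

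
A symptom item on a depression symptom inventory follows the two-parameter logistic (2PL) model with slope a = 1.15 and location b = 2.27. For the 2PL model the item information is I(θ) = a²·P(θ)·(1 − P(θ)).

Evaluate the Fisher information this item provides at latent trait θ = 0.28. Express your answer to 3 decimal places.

0.111

P = 1/(1+e^{2.2885}) = 0.0921
P(1−P) = 0.0921 × 0.9079 = 0.0836
I = a² × P(1−P) = 1.15² × 0.0836 = 0.11056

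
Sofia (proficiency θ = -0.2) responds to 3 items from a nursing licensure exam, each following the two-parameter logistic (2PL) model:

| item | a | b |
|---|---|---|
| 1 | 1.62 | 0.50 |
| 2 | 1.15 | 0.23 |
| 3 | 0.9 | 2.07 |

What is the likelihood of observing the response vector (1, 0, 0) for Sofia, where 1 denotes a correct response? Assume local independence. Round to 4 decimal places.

0.1339

P(θ) = 1 / (1 + exp(−a(θ − b)))
P_1 = 1/(1+e^{1.1340}) = 0.2434
P_2 = 1/(1+e^{0.4945}) = 0.3788
P_3 = 1/(1+e^{2.0430}) = 0.1148
L = P_1 × (1−P_2) × (1−P_3) = 0.2434 × 0.6212 × 0.8852 = 0.13385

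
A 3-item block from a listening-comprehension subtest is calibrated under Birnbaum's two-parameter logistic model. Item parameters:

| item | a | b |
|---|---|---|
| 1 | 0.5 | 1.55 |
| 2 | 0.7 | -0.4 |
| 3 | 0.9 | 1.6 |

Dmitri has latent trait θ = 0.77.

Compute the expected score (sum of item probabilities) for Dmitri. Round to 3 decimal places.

P(θ) = 1 / (1 + exp(−a(θ − b)))
P_1 = 1/(1+e^{0.3900}) = 0.4037
P_2 = 1/(1+e^{-0.8190}) = 0.6940
P_3 = 1/(1+e^{0.7470}) = 0.3215
E[score] = 0.4037 + 0.6940 + 0.3215 = 1.4192

1.419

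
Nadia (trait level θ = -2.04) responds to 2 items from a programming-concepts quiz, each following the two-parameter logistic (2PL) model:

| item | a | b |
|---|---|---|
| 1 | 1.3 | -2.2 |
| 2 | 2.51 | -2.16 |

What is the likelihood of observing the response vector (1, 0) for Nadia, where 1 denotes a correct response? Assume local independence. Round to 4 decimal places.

P(θ) = 1 / (1 + exp(−a(θ − b)))
P_1 = 1/(1+e^{-0.2080}) = 0.5518
P_2 = 1/(1+e^{-0.3012}) = 0.5747
L = P_1 × (1−P_2) = 0.5518 × 0.4253 = 0.23467

0.2347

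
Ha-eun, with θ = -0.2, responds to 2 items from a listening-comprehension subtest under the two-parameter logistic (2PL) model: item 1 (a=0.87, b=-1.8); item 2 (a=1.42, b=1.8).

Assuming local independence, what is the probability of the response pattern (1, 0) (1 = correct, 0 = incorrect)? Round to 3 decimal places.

P(θ) = 1 / (1 + exp(−a(θ − b)))
P_1 = 1/(1+e^{-1.3920}) = 0.8009
P_2 = 1/(1+e^{2.8400}) = 0.0552
L = P_1 × (1−P_2) = 0.8009 × 0.9448 = 0.75670

0.757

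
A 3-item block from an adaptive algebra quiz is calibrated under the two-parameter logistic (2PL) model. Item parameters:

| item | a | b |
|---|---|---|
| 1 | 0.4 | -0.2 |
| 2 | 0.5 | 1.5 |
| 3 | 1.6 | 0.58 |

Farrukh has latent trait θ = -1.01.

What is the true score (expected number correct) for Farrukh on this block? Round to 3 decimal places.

0.714

P(θ) = 1 / (1 + exp(−a(θ − b)))
P_1 = 1/(1+e^{0.3240}) = 0.4197
P_2 = 1/(1+e^{1.2550}) = 0.2218
P_3 = 1/(1+e^{2.5440}) = 0.0728
E[score] = 0.4197 + 0.2218 + 0.0728 = 0.7144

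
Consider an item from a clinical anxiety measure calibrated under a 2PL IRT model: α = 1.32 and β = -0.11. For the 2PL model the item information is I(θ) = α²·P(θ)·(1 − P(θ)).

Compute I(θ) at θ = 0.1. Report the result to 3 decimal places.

0.427

P = 1/(1+e^{-0.2772}) = 0.5689
P(1−P) = 0.5689 × 0.4311 = 0.2453
I = α² × P(1−P) = 1.32² × 0.2453 = 0.42734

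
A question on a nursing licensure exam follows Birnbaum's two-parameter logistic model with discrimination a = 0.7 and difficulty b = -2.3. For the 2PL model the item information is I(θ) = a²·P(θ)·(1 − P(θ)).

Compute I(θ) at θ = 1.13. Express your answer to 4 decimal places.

P = 1/(1+e^{-2.4010}) = 0.9169
P(1−P) = 0.9169 × 0.0831 = 0.0762
I = a² × P(1−P) = 0.7² × 0.0762 = 0.03733

0.0373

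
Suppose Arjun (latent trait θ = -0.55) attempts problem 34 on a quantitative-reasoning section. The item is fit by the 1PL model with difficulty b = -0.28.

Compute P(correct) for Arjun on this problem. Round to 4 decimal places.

P(θ) = 1 / (1 + exp(−(θ − b)))
Exponent: (-0.55 − (-0.28)) = -0.2700
1/(1 + e^{0.2700}) = 0.4329
P = 0.4329

0.4329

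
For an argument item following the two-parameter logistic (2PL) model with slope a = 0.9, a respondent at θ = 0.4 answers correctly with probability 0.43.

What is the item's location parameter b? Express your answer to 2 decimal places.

P(θ) = 1 / (1 + exp(−a(θ − b)))
logit(0.43) = ln(0.43/0.57) = -0.2819
b = θ − logit/(a) = 0.4 − (-0.2819)/0.9000 = 0.7132

0.71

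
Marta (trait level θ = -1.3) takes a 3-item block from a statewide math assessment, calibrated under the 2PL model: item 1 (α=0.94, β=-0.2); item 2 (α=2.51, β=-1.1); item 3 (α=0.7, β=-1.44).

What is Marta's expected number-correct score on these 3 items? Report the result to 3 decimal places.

1.164

P(θ) = 1 / (1 + exp(−α(θ − β)))
P_1 = 1/(1+e^{1.0340}) = 0.2623
P_2 = 1/(1+e^{0.5020}) = 0.3771
P_3 = 1/(1+e^{-0.0980}) = 0.5245
E[score] = 0.2623 + 0.3771 + 0.5245 = 1.1639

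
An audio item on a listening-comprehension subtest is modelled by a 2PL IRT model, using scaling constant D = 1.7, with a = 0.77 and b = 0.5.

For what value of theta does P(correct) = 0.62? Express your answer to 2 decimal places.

P(theta) = 1 / (1 + exp(−D·a(theta − b)))
logit = ln(0.6200/0.3800) = 0.4895
theta = b + logit/(1.7·a) = 0.5 + 0.4895/1.3090 = 0.8740

0.87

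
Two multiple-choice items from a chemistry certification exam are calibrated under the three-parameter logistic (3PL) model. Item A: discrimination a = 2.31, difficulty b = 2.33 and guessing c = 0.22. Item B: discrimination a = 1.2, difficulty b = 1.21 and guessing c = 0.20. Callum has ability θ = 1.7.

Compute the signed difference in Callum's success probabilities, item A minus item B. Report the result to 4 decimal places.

-0.3468

P(θ) = c + (1 − c) · 1 / (1 + exp(−a(θ − b)))
P_A = 0.3676
P_B = 0.7143
P_A − P_B = -0.3468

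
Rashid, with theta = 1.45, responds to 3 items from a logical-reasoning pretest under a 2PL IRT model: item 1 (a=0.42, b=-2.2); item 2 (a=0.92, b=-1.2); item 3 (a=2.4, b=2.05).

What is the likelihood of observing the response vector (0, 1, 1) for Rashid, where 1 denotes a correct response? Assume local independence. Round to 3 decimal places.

0.031

P(theta) = 1 / (1 + exp(−a(theta − b)))
P_1 = 1/(1+e^{-1.5330}) = 0.8224
P_2 = 1/(1+e^{-2.4380}) = 0.9197
P_3 = 1/(1+e^{1.4400}) = 0.1915
L = (1−P_1) × P_2 × P_3 = 0.1776 × 0.9197 × 0.1915 = 0.03128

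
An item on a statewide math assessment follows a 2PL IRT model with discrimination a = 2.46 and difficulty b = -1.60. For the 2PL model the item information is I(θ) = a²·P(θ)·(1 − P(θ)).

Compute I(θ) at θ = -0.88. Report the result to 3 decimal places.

0.752

P = 1/(1+e^{-1.7712}) = 0.8546
P(1−P) = 0.8546 × 0.1454 = 0.1243
I = a² × P(1−P) = 2.46² × 0.1243 = 0.75194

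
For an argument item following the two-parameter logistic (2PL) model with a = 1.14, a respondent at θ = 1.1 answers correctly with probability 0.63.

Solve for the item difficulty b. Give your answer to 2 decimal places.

0.63

P(θ) = 1 / (1 + exp(−a(θ − b)))
logit(0.63) = ln(0.63/0.37) = 0.5322
b = θ − logit/(a) = 1.1 − 0.5322/1.1400 = 0.6331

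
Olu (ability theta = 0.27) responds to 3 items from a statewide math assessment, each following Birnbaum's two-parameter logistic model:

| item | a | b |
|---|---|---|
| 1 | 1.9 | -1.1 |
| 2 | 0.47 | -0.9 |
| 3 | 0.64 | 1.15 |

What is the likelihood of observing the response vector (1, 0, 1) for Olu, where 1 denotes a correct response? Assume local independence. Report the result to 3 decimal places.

0.124

P(theta) = 1 / (1 + exp(−a(theta − b)))
P_1 = 1/(1+e^{-2.6030}) = 0.9311
P_2 = 1/(1+e^{-0.5499}) = 0.6341
P_3 = 1/(1+e^{0.5632}) = 0.3628
L = P_1 × (1−P_2) × P_3 = 0.9311 × 0.3659 × 0.3628 = 0.12359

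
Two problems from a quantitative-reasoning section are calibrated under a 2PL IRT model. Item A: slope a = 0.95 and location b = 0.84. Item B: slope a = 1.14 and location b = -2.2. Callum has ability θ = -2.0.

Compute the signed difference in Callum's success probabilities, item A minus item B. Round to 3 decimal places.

P(θ) = 1 / (1 + exp(−a(θ − b)))
P_A = 0.0631
P_B = 0.5568
P_A − P_B = -0.4937

-0.494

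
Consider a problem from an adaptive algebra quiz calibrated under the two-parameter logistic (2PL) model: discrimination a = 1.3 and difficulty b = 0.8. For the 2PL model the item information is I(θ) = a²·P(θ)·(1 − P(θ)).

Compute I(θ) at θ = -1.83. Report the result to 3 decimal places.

0.052

P = 1/(1+e^{3.4190}) = 0.0317
P(1−P) = 0.0317 × 0.9683 = 0.0307
I = a² × P(1−P) = 1.3² × 0.0307 = 0.05189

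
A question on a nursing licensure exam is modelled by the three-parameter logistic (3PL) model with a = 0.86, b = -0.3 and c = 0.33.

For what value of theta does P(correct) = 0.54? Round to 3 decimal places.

P(theta) = c + (1 − c) · 1 / (1 + exp(−a(theta − b)))
Remove guessing floor: (0.54 − 0.33)/(1 − 0.33) = 0.3134
logit = ln(0.3134/0.6866) = -0.7841
theta = b + logit/(a) = -0.3 + (-0.7841)/0.8600 = -1.2118

-1.212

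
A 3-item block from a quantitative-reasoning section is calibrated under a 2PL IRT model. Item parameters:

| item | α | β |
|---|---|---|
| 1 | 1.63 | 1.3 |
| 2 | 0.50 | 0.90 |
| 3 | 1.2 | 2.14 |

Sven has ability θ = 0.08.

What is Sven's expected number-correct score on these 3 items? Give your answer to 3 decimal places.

0.597

P(θ) = 1 / (1 + exp(−α(θ − β)))
P_1 = 1/(1+e^{1.9886}) = 0.1204
P_2 = 1/(1+e^{0.4100}) = 0.3989
P_3 = 1/(1+e^{2.4720}) = 0.0778
E[score] = 0.1204 + 0.3989 + 0.0778 = 0.5972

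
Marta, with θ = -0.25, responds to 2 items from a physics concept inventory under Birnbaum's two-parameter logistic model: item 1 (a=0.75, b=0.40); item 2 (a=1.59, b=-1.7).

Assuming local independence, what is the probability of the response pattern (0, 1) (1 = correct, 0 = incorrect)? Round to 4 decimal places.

P(θ) = 1 / (1 + exp(−a(θ − b)))
P_1 = 1/(1+e^{0.4875}) = 0.3805
P_2 = 1/(1+e^{-2.3055}) = 0.9093
L = (1−P_1) × P_2 = 0.6195 × 0.9093 = 0.56335

0.5633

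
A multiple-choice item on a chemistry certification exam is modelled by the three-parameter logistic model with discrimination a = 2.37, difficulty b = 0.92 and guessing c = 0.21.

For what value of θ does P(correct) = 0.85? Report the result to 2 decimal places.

1.53

P(θ) = c + (1 − c) · 1 / (1 + exp(−a(θ − b)))
Remove guessing floor: (0.85 − 0.21)/(1 − 0.21) = 0.8101
logit = ln(0.8101/0.1899) = 1.4508
θ = b + logit/(a) = 0.92 + 1.4508/2.3700 = 1.5322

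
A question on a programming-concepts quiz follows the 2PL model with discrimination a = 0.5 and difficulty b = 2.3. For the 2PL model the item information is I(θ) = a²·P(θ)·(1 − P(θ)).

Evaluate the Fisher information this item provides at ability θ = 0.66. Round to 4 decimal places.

0.0531

P = 1/(1+e^{0.8200}) = 0.3058
P(1−P) = 0.3058 × 0.6942 = 0.2123
I = a² × P(1−P) = 0.5² × 0.2123 = 0.05307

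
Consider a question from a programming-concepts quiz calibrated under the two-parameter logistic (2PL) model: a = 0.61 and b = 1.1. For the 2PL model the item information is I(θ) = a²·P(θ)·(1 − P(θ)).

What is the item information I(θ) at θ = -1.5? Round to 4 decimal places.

P = 1/(1+e^{1.5860}) = 0.1699
P(1−P) = 0.1699 × 0.8301 = 0.1411
I = a² × P(1−P) = 0.61² × 0.1411 = 0.05249

0.0525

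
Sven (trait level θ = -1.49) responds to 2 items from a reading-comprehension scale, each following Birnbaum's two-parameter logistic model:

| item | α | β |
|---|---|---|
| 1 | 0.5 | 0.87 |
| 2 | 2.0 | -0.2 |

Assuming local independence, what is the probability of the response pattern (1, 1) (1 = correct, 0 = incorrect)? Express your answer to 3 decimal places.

0.017

P(θ) = 1 / (1 + exp(−α(θ − β)))
P_1 = 1/(1+e^{1.1800}) = 0.2351
P_2 = 1/(1+e^{2.5800}) = 0.0704
L = P_1 × P_2 = 0.2351 × 0.0704 = 0.01656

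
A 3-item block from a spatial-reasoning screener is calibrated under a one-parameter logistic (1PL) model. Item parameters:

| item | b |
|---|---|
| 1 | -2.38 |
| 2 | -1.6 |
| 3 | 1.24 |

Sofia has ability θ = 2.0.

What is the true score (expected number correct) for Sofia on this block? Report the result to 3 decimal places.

2.642

P(θ) = 1 / (1 + exp(−(θ − b)))
P_1 = 1/(1+e^{-4.3800}) = 0.9876
P_2 = 1/(1+e^{-3.6000}) = 0.9734
P_3 = 1/(1+e^{-0.7600}) = 0.6814
E[score] = 0.9876 + 0.9734 + 0.6814 = 2.6424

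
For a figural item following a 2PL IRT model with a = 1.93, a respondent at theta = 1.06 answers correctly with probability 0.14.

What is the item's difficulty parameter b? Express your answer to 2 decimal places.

P(theta) = 1 / (1 + exp(−a(theta − b)))
logit(0.14) = ln(0.14/0.86) = -1.8153
b = theta − logit/(a) = 1.06 − (-1.8153)/1.9300 = 2.0006

2.00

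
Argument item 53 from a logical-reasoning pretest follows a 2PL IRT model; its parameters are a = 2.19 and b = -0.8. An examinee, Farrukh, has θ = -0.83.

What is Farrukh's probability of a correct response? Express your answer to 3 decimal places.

0.484

P(θ) = 1 / (1 + exp(−a(θ − b)))
Exponent: 2.19 × (-0.83 − (-0.8)) = -0.0657
1/(1 + e^{0.0657}) = 0.4836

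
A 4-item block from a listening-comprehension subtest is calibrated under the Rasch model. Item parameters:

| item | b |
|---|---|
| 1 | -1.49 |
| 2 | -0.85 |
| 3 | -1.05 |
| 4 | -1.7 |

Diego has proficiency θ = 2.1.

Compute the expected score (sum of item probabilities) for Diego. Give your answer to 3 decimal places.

P(θ) = 1 / (1 + exp(−(θ − b)))
P_1 = 1/(1+e^{-3.5900}) = 0.9731
P_2 = 1/(1+e^{-2.9500}) = 0.9503
P_3 = 1/(1+e^{-3.1500}) = 0.9589
P_4 = 1/(1+e^{-3.8000}) = 0.9781
E[score] = 0.9731 + 0.9503 + 0.9589 + 0.9781 = 3.8604

3.860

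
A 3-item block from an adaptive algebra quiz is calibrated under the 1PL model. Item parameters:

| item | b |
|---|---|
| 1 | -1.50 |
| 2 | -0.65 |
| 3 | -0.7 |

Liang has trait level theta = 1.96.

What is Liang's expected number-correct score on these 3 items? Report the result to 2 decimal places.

2.84

P(theta) = 1 / (1 + exp(−(theta − b)))
P_1 = 1/(1+e^{-3.4600}) = 0.9695
P_2 = 1/(1+e^{-2.6100}) = 0.9315
P_3 = 1/(1+e^{-2.6600}) = 0.9346
E[score] = 0.9695 + 0.9315 + 0.9346 = 2.8357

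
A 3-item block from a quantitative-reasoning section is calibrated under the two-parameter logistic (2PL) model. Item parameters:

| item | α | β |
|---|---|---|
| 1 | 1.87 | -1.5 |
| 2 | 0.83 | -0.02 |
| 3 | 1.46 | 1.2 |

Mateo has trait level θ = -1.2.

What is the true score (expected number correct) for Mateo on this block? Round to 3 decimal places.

0.939

P(θ) = 1 / (1 + exp(−α(θ − β)))
P_1 = 1/(1+e^{-0.5610}) = 0.6367
P_2 = 1/(1+e^{0.9794}) = 0.2730
P_3 = 1/(1+e^{3.5040}) = 0.0292
E[score] = 0.6367 + 0.2730 + 0.0292 = 0.9389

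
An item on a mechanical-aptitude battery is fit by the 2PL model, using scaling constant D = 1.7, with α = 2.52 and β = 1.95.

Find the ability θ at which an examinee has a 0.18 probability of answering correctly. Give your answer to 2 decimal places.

1.60

P(θ) = 1 / (1 + exp(−D·α(θ − β)))
logit = ln(0.1800/0.8200) = -1.5163
θ = β + logit/(1.7·α) = 1.95 + (-1.5163)/4.2840 = 1.5960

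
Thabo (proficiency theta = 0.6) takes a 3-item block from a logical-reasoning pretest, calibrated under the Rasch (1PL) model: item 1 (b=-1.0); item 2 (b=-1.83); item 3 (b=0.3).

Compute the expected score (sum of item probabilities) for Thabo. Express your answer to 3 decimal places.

P(theta) = 1 / (1 + exp(−(theta − b)))
P_1 = 1/(1+e^{-1.6000}) = 0.8320
P_2 = 1/(1+e^{-2.4300}) = 0.9191
P_3 = 1/(1+e^{-0.3000}) = 0.5744
E[score] = 0.8320 + 0.9191 + 0.5744 = 2.3255

2.326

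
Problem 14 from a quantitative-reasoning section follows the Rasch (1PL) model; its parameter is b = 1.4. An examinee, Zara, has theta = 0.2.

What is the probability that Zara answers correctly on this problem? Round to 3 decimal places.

P(theta) = 1 / (1 + exp(−(theta − b)))
Exponent: (0.2 − 1.4) = -1.2000
1/(1 + e^{1.2000}) = 0.2315
P = 0.2315

0.231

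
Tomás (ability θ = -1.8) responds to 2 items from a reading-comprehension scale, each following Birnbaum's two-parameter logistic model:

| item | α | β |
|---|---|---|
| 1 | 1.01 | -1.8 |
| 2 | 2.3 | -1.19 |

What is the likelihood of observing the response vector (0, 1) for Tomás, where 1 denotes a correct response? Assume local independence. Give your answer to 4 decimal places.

P(θ) = 1 / (1 + exp(−α(θ − β)))
P_1 = 1/(1+e^{0.0000}) = 0.5000
P_2 = 1/(1+e^{1.4030}) = 0.1973
L = (1−P_1) × P_2 = 0.5000 × 0.1973 = 0.09867

0.0987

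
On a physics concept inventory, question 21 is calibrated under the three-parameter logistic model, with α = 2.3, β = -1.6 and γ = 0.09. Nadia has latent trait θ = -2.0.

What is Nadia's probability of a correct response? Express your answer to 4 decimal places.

0.3493

P(θ) = γ + (1 − γ) · 1 / (1 + exp(−α(θ − β)))
Exponent: 2.3 × (-2.0 − (-1.6)) = -0.9200
1/(1 + e^{0.9200}) = 0.2850
P = 0.09 + 0.91 × 0.2850 = 0.3493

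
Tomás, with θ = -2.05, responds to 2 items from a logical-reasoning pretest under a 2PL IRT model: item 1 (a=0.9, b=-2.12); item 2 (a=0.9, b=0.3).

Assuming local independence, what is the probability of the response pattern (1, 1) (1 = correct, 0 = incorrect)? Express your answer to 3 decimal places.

P(θ) = 1 / (1 + exp(−a(θ − b)))
P_1 = 1/(1+e^{-0.0630}) = 0.5157
P_2 = 1/(1+e^{2.1150}) = 0.1076
L = P_1 × P_2 = 0.5157 × 0.1076 = 0.05552

0.056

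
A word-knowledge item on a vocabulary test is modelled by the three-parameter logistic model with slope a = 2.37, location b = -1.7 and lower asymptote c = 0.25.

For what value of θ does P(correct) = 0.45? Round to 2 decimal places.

-2.13

P(θ) = c + (1 − c) · 1 / (1 + exp(−a(θ − b)))
Remove guessing floor: (0.45 − 0.25)/(1 − 0.25) = 0.2667
logit = ln(0.2667/0.7333) = -1.0116
θ = b + logit/(a) = -1.7 + (-1.0116)/2.3700 = -2.1268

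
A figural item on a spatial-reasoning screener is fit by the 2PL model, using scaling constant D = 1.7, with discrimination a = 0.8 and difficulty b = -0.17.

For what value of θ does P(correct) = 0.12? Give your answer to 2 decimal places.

-1.64

P(θ) = 1 / (1 + exp(−D·a(θ − b)))
logit = ln(0.1200/0.8800) = -1.9924
θ = b + logit/(1.7·a) = -0.17 + (-1.9924)/1.3600 = -1.6350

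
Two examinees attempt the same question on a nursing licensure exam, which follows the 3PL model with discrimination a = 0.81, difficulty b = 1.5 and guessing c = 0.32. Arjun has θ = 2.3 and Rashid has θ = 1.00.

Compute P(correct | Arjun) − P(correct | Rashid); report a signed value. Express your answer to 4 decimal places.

P(θ) = c + (1 − c) · 1 / (1 + exp(−a(θ − b)))
P(Arjun) = 0.7665  [exponent 0.6480]
P(Rashid) = 0.5921  [exponent -0.4050]
Difference = 0.7665 − 0.5921 = 0.1744

0.1744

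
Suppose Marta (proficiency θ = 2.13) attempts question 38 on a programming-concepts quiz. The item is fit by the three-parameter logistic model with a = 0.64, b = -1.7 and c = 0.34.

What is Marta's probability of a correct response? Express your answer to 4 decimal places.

P(θ) = c + (1 − c) · 1 / (1 + exp(−a(θ − b)))
Exponent: 0.64 × (2.13 − (-1.7)) = 2.4512
1/(1 + e^{-2.4512}) = 0.9206
P = 0.34 + 0.66 × 0.9206 = 0.9476

0.9476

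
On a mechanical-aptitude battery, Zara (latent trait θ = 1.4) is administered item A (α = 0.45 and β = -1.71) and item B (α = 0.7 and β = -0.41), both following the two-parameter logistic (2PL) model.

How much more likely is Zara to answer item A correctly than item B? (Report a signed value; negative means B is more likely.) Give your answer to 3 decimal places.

0.022

P(θ) = 1 / (1 + exp(−α(θ − β)))
P_A = 0.8021
P_B = 0.7802
P_A − P_B = 0.0219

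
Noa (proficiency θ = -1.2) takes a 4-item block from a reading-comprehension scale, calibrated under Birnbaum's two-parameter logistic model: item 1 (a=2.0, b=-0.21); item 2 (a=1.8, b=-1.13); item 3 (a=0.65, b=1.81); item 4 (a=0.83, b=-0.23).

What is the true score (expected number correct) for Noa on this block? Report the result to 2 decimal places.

1.02

P(θ) = 1 / (1 + exp(−a(θ − b)))
P_1 = 1/(1+e^{1.9800}) = 0.1213
P_2 = 1/(1+e^{0.1260}) = 0.4685
P_3 = 1/(1+e^{1.9565}) = 0.1238
P_4 = 1/(1+e^{0.8051}) = 0.3089
E[score] = 0.1213 + 0.4685 + 0.1238 + 0.3089 = 1.0226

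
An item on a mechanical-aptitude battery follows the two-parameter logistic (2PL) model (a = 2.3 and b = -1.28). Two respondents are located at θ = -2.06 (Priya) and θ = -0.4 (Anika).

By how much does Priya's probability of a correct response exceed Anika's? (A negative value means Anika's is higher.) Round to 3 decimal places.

P(θ) = 1 / (1 + exp(−a(θ − b)))
P(Priya) = 0.1426  [exponent -1.7940]
P(Anika) = 0.8833  [exponent 2.0240]
Difference = 0.1426 − 0.8833 = -0.7407

-0.741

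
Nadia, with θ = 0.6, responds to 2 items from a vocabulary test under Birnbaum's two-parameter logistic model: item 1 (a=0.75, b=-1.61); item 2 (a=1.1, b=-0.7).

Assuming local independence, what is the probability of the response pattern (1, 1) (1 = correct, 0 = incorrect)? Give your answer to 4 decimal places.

0.6777

P(θ) = 1 / (1 + exp(−a(θ − b)))
P_1 = 1/(1+e^{-1.6575}) = 0.8399
P_2 = 1/(1+e^{-1.4300}) = 0.8069
L = P_1 × P_2 = 0.8399 × 0.8069 = 0.67772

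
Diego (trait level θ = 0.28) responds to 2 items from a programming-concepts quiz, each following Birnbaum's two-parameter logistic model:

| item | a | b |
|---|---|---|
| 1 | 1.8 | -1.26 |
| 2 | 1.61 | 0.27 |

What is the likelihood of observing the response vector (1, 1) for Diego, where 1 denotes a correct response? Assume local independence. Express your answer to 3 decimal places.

P(θ) = 1 / (1 + exp(−a(θ − b)))
P_1 = 1/(1+e^{-2.7720}) = 0.9411
P_2 = 1/(1+e^{-0.0161}) = 0.5040
L = P_1 × P_2 = 0.9411 × 0.5040 = 0.47436

0.474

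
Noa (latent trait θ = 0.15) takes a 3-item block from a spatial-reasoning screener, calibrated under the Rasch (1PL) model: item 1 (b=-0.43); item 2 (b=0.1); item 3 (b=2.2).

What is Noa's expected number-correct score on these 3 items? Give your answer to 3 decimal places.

P(θ) = 1 / (1 + exp(−(θ − b)))
P_1 = 1/(1+e^{-0.5800}) = 0.6411
P_2 = 1/(1+e^{-0.0500}) = 0.5125
P_3 = 1/(1+e^{2.0500}) = 0.1141
E[score] = 0.6411 + 0.5125 + 0.1141 = 1.2676

1.268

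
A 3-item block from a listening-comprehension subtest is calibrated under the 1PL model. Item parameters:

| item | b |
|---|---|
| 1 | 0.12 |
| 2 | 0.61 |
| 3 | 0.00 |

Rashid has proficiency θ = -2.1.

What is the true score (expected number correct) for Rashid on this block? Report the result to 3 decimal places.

P(θ) = 1 / (1 + exp(−(θ − b)))
P_1 = 1/(1+e^{2.2200}) = 0.0980
P_2 = 1/(1+e^{2.7100}) = 0.0624
P_3 = 1/(1+e^{2.1000}) = 0.1091
E[score] = 0.0980 + 0.0624 + 0.1091 = 0.2695

0.269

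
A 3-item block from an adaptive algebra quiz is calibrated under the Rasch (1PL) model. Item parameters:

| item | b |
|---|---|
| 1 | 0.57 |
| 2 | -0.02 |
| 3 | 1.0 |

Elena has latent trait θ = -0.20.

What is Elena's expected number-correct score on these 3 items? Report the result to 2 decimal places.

P(θ) = 1 / (1 + exp(−(θ − b)))
P_1 = 1/(1+e^{0.7700}) = 0.3165
P_2 = 1/(1+e^{0.1800}) = 0.4551
P_3 = 1/(1+e^{1.2000}) = 0.2315
E[score] = 0.3165 + 0.4551 + 0.2315 = 1.0031

1.00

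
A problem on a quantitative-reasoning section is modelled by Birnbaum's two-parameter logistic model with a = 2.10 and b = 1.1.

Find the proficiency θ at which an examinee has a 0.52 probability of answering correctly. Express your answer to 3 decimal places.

P(θ) = 1 / (1 + exp(−a(θ − b)))
logit = ln(0.5200/0.4800) = 0.0800
θ = b + logit/(a) = 1.1 + 0.0800/2.1000 = 1.1381

1.138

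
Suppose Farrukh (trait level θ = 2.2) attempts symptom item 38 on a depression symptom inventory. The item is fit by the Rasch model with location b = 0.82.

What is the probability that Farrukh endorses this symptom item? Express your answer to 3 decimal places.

P(θ) = 1 / (1 + exp(−(θ − b)))
Exponent: (2.2 − 0.82) = 1.3800
1/(1 + e^{-1.3800}) = 0.7990
P = 0.7990

0.799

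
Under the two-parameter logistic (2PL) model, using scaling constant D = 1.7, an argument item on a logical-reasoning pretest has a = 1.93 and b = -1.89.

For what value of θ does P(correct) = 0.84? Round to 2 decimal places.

-1.38

P(θ) = 1 / (1 + exp(−D·a(θ − b)))
logit = ln(0.8400/0.1600) = 1.6582
θ = b + logit/(1.7·a) = -1.89 + 1.6582/3.2810 = -1.3846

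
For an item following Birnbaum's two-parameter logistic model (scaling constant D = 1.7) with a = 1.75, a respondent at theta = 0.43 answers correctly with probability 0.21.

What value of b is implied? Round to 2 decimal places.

P(theta) = 1 / (1 + exp(−D·a(theta − b)))
logit(0.21) = ln(0.21/0.79) = -1.3249
b = theta − logit/(1.7·a) = 0.43 − (-1.3249)/2.9750 = 0.8754

0.88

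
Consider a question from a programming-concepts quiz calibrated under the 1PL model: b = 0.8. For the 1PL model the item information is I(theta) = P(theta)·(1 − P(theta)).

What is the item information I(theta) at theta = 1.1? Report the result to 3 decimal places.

P = 1/(1+e^{-0.3000}) = 0.5744
P(1−P) = 0.5744 × 0.4256 = 0.2445
I = P(1−P) = 0.24446

0.244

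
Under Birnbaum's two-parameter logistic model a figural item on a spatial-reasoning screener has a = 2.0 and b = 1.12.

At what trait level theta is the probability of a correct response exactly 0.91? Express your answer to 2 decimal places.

P(theta) = 1 / (1 + exp(−a(theta − b)))
logit = ln(0.9100/0.0900) = 2.3136
theta = b + logit/(a) = 1.12 + 2.3136/2.0000 = 2.2768

2.28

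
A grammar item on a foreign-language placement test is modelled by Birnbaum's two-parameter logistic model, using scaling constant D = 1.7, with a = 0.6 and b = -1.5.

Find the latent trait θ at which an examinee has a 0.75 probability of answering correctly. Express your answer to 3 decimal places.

P(θ) = 1 / (1 + exp(−D·a(θ − b)))
logit = ln(0.7500/0.2500) = 1.0986
θ = b + logit/(1.7·a) = -1.5 + 1.0986/1.0200 = -0.4229

-0.423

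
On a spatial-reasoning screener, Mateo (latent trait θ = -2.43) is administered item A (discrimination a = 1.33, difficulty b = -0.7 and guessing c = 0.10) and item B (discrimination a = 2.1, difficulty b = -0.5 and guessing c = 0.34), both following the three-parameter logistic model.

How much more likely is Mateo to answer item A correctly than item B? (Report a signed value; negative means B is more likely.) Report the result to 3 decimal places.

P(θ) = c + (1 − c) · 1 / (1 + exp(−a(θ − b)))
P_A = 0.1819
P_B = 0.3513
P_A − P_B = -0.1693

-0.169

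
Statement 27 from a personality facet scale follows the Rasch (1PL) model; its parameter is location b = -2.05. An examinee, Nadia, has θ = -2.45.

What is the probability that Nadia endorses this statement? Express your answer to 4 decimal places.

P(θ) = 1 / (1 + exp(−(θ − b)))
Exponent: (-2.45 − (-2.05)) = -0.4000
1/(1 + e^{0.4000}) = 0.4013
P = 0.4013

0.4013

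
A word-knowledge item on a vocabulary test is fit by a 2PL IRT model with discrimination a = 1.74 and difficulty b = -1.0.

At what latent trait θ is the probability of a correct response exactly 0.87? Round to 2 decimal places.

P(θ) = 1 / (1 + exp(−a(θ − b)))
logit = ln(0.8700/0.1300) = 1.9010
θ = b + logit/(a) = -1.0 + 1.9010/1.7400 = 0.0925

0.09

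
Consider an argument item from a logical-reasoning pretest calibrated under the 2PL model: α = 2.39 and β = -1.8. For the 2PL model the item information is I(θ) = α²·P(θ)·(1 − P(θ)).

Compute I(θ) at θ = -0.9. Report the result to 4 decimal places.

P = 1/(1+e^{-2.1510}) = 0.8958
P(1−P) = 0.8958 × 0.1042 = 0.0934
I = α² × P(1−P) = 2.39² × 0.0934 = 0.53335

0.5334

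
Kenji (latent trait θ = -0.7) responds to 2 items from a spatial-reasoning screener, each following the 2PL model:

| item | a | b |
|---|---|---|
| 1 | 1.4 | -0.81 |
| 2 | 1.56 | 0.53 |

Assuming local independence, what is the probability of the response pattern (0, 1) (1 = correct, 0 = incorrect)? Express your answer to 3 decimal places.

P(θ) = 1 / (1 + exp(−a(θ − b)))
P_1 = 1/(1+e^{-0.1540}) = 0.5384
P_2 = 1/(1+e^{1.9188}) = 0.1280
L = (1−P_1) × P_2 = 0.4616 × 0.1280 = 0.05908

0.059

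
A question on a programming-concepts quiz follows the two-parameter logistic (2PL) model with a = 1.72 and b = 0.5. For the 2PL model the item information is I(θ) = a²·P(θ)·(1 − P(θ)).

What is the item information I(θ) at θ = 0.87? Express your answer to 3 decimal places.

P = 1/(1+e^{-0.6364}) = 0.6539
P(1−P) = 0.6539 × 0.3461 = 0.2263
I = a² × P(1−P) = 1.72² × 0.2263 = 0.66949

0.669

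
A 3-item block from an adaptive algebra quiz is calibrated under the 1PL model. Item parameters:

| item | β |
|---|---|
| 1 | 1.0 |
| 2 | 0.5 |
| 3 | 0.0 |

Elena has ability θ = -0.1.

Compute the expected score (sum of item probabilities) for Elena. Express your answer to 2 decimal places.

1.08

P(θ) = 1 / (1 + exp(−(θ − β)))
P_1 = 1/(1+e^{1.1000}) = 0.2497
P_2 = 1/(1+e^{0.6000}) = 0.3543
P_3 = 1/(1+e^{0.1000}) = 0.4750
E[score] = 0.2497 + 0.3543 + 0.4750 = 1.0791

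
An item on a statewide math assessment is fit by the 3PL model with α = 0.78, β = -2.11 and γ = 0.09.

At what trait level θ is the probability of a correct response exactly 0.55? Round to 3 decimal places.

P(θ) = γ + (1 − γ) · 1 / (1 + exp(−α(θ − β)))
Remove guessing floor: (0.55 − 0.09)/(1 − 0.09) = 0.5055
logit = ln(0.5055/0.4945) = 0.0220
θ = β + logit/(α) = -2.11 + 0.0220/0.7800 = -2.0818

-2.082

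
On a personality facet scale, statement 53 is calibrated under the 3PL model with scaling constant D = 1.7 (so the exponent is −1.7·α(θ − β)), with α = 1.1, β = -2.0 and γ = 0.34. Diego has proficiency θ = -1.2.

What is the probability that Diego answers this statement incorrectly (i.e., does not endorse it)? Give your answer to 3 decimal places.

0.121

P(θ) = γ + (1 − γ) · 1 / (1 + exp(−D·α(θ − β)))
Exponent: 1.7 × 1.1 × (-1.2 − (-2.0)) = 1.4960
1/(1 + e^{-1.4960}) = 0.8170
P = 0.34 + 0.66 × 0.8170 = 0.8792
P(incorrect) = 1 − 0.8792 = 0.1208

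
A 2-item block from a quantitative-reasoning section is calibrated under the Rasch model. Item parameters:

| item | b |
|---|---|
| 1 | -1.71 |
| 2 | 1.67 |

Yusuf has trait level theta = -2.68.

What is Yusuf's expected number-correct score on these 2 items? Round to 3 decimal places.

P(theta) = 1 / (1 + exp(−(theta − b)))
P_1 = 1/(1+e^{0.9700}) = 0.2749
P_2 = 1/(1+e^{4.3500}) = 0.0127
E[score] = 0.2749 + 0.0127 = 0.2876

0.288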